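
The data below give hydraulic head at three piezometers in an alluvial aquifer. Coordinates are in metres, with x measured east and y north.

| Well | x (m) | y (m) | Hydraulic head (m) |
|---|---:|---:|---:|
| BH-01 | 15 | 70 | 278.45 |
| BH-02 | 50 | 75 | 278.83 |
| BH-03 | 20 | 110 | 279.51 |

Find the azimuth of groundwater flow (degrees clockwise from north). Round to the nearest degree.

Taking BH-01 as reference: BH-02−BH-01 = (35, 5, +0.38); BH-03−BH-01 = (5, 40, +1.06).
Determinant of the coordinate differences = 35·40 − 5·5 = 1375.
∂h/∂x = [(+0.38)·40 − (+1.06)·5] / 1375 = +0.007200
∂h/∂y = [35·(+1.06) − 5·(+0.38)] / 1375 = +0.02560
Flow direction (−∇h) has components (-0.007200 E, -0.02560 N).
Azimuth = atan2(E, N) = atan2(-0.007200, -0.02560) = 195.7° ≈ 196°.

196°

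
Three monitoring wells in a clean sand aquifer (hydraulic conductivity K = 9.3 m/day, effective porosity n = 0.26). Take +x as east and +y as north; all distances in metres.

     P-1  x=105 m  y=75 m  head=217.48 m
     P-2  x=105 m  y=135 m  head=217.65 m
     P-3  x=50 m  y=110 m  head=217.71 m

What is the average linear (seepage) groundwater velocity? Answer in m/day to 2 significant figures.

Taking P-1 as reference: P-2−P-1 = (0, 60, +0.17); P-3−P-1 = (-55, 35, +0.23).
Determinant of the coordinate differences = 0·35 − (-55)·60 = 3300.
∂h/∂x = [(+0.17)·35 − (+0.23)·60] / 3300 = -0.002379
∂h/∂y = [0·(+0.23) − (-55)·(+0.17)] / 3300 = +0.002833
|∇h| = √(-0.002379² + 0.002833²) = 0.003699
Seepage velocity v = K·i/n = 9.3 × 0.003699 / 0.26 = 0.1323 m/day.

0.13 m/day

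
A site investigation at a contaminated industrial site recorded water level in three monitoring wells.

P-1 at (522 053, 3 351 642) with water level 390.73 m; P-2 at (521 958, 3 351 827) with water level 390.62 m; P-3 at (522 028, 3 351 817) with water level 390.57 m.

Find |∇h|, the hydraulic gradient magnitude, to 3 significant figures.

With h = a·x + b·y + c and P-1 as origin, the differences give:
  (-95)·a + 185·b = -0.11
  (-25)·a + 175·b = -0.16
Eliminate b (×175 and ×185, subtract): -12000·a = 10.350 → a = ∂h/∂x = -0.0008625
Back-substitute: b = ∂h/∂y = -0.001038.
|∇h| = √(-0.0008625² + -0.001038²) = 0.00135

0.00135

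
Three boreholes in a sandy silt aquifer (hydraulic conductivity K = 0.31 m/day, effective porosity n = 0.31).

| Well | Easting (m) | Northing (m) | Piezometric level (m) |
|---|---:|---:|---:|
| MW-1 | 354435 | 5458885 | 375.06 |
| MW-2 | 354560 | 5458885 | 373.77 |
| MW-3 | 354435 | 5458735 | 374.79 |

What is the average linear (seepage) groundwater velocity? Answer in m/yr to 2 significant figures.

∂h/∂x = (373.77 − 375.06) / (354560 − 354435) = -0.01032
∂h/∂y = (374.79 − 375.06) / (5458735 − 5458885) = +0.001800
|∇h| = √(-0.01032² + 0.001800²) = 0.01048
Seepage velocity v = K·i/n = 0.31 × 0.01048 / 0.31 = 0.01048 m/day = 3.828 m/yr.

3.8 m/yr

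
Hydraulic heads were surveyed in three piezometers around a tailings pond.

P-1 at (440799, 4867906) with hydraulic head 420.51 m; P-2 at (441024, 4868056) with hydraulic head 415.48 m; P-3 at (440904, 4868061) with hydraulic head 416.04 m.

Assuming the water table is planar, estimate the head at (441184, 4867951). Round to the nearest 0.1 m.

417.2 m

Three-point gradient (reference P-1): Δ to P-2 = (225, 150, -5.03), Δ to P-3 = (105, 155, -4.47).
∂h/∂x = -0.005707, ∂h/∂y = -0.02497 (det = 19125).
h(441184, 4867951) = 420.51 + (-0.005707)·(385) + (-0.02497)·(45) = 420.51 -2.197 -1.124 = 417.189 m.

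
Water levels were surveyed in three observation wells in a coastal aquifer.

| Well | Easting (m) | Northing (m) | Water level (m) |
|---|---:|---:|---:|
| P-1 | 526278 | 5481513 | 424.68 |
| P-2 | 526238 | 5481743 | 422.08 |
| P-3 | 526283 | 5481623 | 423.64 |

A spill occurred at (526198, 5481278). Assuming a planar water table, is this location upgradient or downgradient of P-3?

Differences from P-1: to P-2 (Δx, Δy, Δh) = (-40, 230, -2.60); to P-3 = (5, 110, -1.04).
Determinant of the coordinate differences = (-40)·110 − 5·230 = -5550.
∂h/∂x = [(-2.60)·110 − (-1.04)·230] / -5550 = +0.008432
∂h/∂y = [(-40)·(-1.04) − 5·(-2.60)] / -5550 = -0.009838
Head at (526198, 5481278) = 424.68 + (+0.008432)·(-80) + (-0.009838)·(-235) = 426.32 m.
That is higher than the 423.64 m at P-3, so the point is upgradient.

upgradient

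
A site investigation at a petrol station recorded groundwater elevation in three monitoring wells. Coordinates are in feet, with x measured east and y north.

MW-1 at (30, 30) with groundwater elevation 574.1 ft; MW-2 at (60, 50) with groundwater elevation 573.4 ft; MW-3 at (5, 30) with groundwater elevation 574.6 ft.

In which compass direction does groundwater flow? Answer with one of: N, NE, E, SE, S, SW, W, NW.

Taking MW-1 as reference: MW-2−MW-1 = (30, 20, -0.7); MW-3−MW-1 = (-25, 0, +0.5).
Solve a·Δx + b·Δy = Δh: det = 30·0 − (-25)·20 = 500.
∂h/∂x = [(-0.7)·0 − (+0.5)·20] / 500 = -0.02000
∂h/∂y = [30·(+0.5) − (-25)·(-0.7)] / 500 = -0.005000
Flow = −∇h = (+0.02000 east, +0.005000 north), which points east.

E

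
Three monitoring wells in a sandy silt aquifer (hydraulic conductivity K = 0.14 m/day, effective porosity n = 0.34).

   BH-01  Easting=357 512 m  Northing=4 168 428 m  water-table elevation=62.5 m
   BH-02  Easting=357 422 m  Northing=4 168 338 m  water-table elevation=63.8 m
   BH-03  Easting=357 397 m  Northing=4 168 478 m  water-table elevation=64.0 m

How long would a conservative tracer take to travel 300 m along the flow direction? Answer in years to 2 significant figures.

Taking BH-01 as reference: BH-02−BH-01 = (-90, -90, +1.3); BH-03−BH-01 = (-115, 50, +1.5).
Solve a·Δx + b·Δy = Δh: det = (-90)·50 − (-115)·(-90) = -14850.
∂h/∂x = [(+1.3)·50 − (+1.5)·(-90)] / -14850 = -0.01347
∂h/∂y = [(-90)·(+1.5) − (-115)·(+1.3)] / -14850 = -0.0009764
|∇h| = √(-0.01347² + -0.0009764²) = 0.01351
Seepage velocity v = K·i/n = 0.14 × 0.01351 / 0.34 = 0.005563 m/day.
t = 300 / 0.005563 = 5.393e+04 days = 148 years.

150 years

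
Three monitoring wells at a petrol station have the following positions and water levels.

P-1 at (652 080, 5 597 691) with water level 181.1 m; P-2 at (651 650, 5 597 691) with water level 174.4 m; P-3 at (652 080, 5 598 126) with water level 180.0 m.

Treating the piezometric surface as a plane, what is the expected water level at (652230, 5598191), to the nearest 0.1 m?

∂h/∂x = (174.4 − 181.1) / (651650 − 652080) = +0.01558
∂h/∂y = (180.0 − 181.1) / (5598126 − 5597691) = -0.002529
h(652230, 5598191) = 181.1 + (+0.01558)·(150) + (-0.002529)·(500) = 181.1 +2.337 -1.264 = 182.173 m.

182.2 m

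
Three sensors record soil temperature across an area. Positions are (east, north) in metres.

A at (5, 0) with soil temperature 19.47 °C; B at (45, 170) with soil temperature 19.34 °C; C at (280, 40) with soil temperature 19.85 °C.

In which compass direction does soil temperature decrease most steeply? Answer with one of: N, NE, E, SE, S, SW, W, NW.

NW

Three-point gradient (reference A): Δ to B = (40, 170, -0.13), Δ to C = (275, 40, +0.38).
∂T/∂x = +0.001546, ∂T/∂y = -0.001128 (det = -45150).
Steepest decrease is along −∇f = (-0.001546 E, +0.001128 N) → northwest.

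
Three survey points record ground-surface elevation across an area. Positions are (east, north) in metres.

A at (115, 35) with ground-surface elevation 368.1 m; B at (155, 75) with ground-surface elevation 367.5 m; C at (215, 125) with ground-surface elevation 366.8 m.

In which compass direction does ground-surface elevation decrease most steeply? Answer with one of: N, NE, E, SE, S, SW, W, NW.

N

With z = a·x + b·y + c and A as origin, the differences give:
  40·a + 40·b = -0.6
  100·a + 90·b = -1.3
Eliminate b (×90 and ×40, subtract): -400·a = -2.00 → a = ∂z/∂x = +0.005000
Back-substitute: b = ∂z/∂y = -0.02000.
Steepest decrease is along −∇f = (-0.005000 E, +0.02000 N) → north.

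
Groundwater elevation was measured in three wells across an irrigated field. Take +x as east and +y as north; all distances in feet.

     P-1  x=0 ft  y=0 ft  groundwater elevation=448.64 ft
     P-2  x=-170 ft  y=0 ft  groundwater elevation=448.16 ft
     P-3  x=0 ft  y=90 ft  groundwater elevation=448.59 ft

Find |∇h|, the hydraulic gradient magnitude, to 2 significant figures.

0.0029

∂h/∂x = (448.16 − 448.64) / (-170 − 0) = +0.002824
∂h/∂y = (448.59 − 448.64) / (90 − 0) = -0.0005556
|∇h| = √(0.002824² + -0.0005556²) = 0.002878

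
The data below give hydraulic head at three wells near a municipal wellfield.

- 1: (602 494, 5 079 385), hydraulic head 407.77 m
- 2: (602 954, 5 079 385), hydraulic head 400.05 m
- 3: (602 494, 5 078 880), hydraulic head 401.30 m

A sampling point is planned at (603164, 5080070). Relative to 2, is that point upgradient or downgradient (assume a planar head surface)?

upgradient

∂h/∂x = (400.05 − 407.77) / (602954 − 602494) = -0.01678
∂h/∂y = (401.30 − 407.77) / (5078880 − 5079385) = +0.01281
Head at (603164, 5080070) = 407.77 + (-0.01678)·(670) + (+0.01281)·(685) = 405.30 m.
That is higher than the 400.05 m at 2, so the point is upgradient.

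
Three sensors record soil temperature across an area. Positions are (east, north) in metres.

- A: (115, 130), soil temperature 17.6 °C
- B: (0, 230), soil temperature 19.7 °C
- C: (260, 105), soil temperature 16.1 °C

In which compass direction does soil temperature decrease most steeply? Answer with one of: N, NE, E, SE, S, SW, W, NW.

SE

Differences from A: to B (Δx, Δy, Δh) = (-115, 100, +2.1); to C = (145, -25, -1.5).
Determinant of the coordinate differences = (-115)·(-25) − 145·100 = -11625.
∂T/∂x = [(+2.1)·(-25) − (-1.5)·100] / -11625 = -0.008387
∂T/∂y = [(-115)·(-1.5) − 145·(+2.1)] / -11625 = +0.01135
Steepest decrease is along −∇f = (+0.008387 E, -0.01135 N) → southeast.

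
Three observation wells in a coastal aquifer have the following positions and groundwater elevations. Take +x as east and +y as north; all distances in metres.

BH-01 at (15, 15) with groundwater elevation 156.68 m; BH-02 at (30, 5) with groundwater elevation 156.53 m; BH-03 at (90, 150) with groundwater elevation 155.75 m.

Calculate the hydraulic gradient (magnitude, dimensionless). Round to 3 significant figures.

0.0107

With h = a·x + b·y + c and BH-01 as origin, the differences give:
  15·a + (-10)·b = -0.15
  75·a + 135·b = -0.93
Eliminate b (×135 and ×(-10), subtract): 2775·a = -29.550 → a = ∂h/∂x = -0.01065
Back-substitute: b = ∂h/∂y = -0.0009730.
|∇h| = √(-0.01065² + -0.0009730²) = 0.01069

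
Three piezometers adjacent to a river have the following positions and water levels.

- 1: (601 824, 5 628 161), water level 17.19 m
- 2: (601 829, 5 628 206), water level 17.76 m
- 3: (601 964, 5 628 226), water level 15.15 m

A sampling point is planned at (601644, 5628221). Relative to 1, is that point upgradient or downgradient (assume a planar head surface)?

With h = a·x + b·y + c and 1 as origin, the differences give:
  5·a + 45·b = +0.57
  140·a + 65·b = -2.04
Eliminate b (×65 and ×45, subtract): -5975·a = 128.850 → a = ∂h/∂x = -0.02156
Back-substitute: b = ∂h/∂y = +0.01506.
Head at (601644, 5628221) = 17.19 + (-0.02156)·(-180) + (+0.01506)·(60) = 21.98 m.
That is higher than the 17.19 m at 1, so the point is upgradient.

upgradient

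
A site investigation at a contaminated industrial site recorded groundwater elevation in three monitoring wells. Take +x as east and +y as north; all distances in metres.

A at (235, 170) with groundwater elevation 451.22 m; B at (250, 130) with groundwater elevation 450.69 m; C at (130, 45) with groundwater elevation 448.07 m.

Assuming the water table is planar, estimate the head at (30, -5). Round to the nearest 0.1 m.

446.2 m

Differences from A: to B (Δx, Δy, Δh) = (15, -40, -0.53); to C = (-105, -125, -3.15).
Solve a·Δx + b·Δy = Δh: det = 15·(-125) − (-105)·(-40) = -6075.
∂h/∂x = [(-0.53)·(-125) − (-3.15)·(-40)] / -6075 = +0.009835
∂h/∂y = [15·(-3.15) − (-105)·(-0.53)] / -6075 = +0.01694
h(30, -5) = 451.22 + (+0.009835)·(-205) + (+0.01694)·(-175) = 451.22 -2.016 -2.964 = 446.240 m.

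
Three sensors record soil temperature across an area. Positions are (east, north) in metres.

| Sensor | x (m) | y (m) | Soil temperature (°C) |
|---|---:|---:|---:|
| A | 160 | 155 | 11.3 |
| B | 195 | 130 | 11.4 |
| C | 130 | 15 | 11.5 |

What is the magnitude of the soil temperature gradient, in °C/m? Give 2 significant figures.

With T = a·x + b·y + c and A as origin, the differences give:
  35·a + (-25)·b = +0.1
  (-30)·a + (-140)·b = +0.2
Eliminate b (×(-140) and ×(-25), subtract): -5650·a = -9.00 → a = ∂T/∂x = +0.001593
Back-substitute: b = ∂T/∂y = -0.001770.
|∇f| = √(0.001593² + -0.001770²) = 0.002381 °C/m

0.0024 °C/m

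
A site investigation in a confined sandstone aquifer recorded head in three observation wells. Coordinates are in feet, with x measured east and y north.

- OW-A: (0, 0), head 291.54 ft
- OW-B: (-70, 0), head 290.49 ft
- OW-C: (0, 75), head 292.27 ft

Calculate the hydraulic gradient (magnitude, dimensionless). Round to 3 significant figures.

0.0179

∂h/∂x = (290.49 − 291.54) / (-70 − 0) = +0.01500
∂h/∂y = (292.27 − 291.54) / (75 − 0) = +0.009733
|∇h| = √(0.01500² + 0.009733²) = 0.01788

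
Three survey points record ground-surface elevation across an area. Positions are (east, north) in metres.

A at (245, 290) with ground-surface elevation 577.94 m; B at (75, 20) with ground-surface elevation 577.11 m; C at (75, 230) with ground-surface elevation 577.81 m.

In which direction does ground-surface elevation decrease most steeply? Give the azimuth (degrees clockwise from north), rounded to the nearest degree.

Taking A as reference: B−A = (-170, -270, -0.83); C−A = (-170, -60, -0.13).
Determinant of the coordinate differences = (-170)·(-60) − (-170)·(-270) = -35700.
∂z/∂x = [(-0.83)·(-60) − (-0.13)·(-270)] / -35700 = -0.0004118
∂z/∂y = [(-170)·(-0.13) − (-170)·(-0.83)] / -35700 = +0.003333
Steepest decrease is along −∇f: components (+0.0004118 E, -0.003333 N).
Azimuth = atan2(+0.0004118, -0.003333) = 173.0° ≈ 173°.

173°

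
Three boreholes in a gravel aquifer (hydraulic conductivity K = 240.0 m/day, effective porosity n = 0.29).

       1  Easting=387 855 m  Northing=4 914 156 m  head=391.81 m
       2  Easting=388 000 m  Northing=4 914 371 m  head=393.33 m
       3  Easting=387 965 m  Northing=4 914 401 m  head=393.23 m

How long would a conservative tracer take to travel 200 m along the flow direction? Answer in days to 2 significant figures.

With h = a·x + b·y + c and 1 as origin, the differences give:
  145·a + 215·b = +1.52
  110·a + 245·b = +1.42
Eliminate b (×245 and ×215, subtract): 11875·a = 67.100 → a = ∂h/∂x = +0.005651
Back-substitute: b = ∂h/∂y = +0.003259.
|∇h| = √(0.005651² + 0.003259²) = 0.006523
Seepage velocity v = K·i/n = 240.0 × 0.006523 / 0.29 = 5.398 m/day.
t = 200 / 5.398 = 37.05 days.

37 days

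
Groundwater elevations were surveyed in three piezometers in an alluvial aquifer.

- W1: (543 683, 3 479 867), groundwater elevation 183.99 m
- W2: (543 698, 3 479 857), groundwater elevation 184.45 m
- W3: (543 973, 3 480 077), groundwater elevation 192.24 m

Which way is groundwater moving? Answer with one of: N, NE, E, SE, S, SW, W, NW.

W

With h = a·x + b·y + c and W1 as origin, the differences give:
  15·a + (-10)·b = +0.46
  290·a + 210·b = +8.25
Eliminate b (×210 and ×(-10), subtract): 6050·a = 179.100 → a = ∂h/∂x = +0.02960
Back-substitute: b = ∂h/∂y = -0.001595.
Flow = −∇h = (-0.02960 east, +0.001595 north), which points west.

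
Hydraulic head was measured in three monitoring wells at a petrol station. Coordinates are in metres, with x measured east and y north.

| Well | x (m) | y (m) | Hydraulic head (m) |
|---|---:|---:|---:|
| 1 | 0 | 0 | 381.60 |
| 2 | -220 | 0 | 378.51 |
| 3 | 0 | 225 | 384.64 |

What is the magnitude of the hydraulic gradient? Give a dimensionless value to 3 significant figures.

∂h/∂x = (378.51 − 381.60) / (-220 − 0) = +0.01405
∂h/∂y = (384.64 − 381.60) / (225 − 0) = +0.01351
|∇h| = √(0.01405² + 0.01351²) = 0.01949

0.0195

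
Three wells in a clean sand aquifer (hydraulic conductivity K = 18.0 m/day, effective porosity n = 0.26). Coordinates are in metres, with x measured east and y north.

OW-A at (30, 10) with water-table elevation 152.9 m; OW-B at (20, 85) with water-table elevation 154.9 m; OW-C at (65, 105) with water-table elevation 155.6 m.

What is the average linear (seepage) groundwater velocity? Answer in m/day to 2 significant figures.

1.9 m/day

Taking OW-A as reference: OW-B−OW-A = (-10, 75, +2.0); OW-C−OW-A = (35, 95, +2.7).
Determinant of the coordinate differences = (-10)·95 − 35·75 = -3575.
∂h/∂x = [(+2.0)·95 − (+2.7)·75] / -3575 = +0.003497
∂h/∂y = [(-10)·(+2.7) − 35·(+2.0)] / -3575 = +0.02713
|∇h| = √(0.003497² + 0.02713²) = 0.02735
Seepage velocity v = K·i/n = 18.0 × 0.02735 / 0.26 = 1.893 m/day.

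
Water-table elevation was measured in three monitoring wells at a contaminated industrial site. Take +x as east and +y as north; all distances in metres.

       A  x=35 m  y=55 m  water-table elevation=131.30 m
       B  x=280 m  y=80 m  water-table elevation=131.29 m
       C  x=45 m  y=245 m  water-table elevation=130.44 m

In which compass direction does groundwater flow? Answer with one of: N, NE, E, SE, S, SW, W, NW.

Taking A as reference: B−A = (245, 25, -0.01); C−A = (10, 190, -0.86).
Solve a·Δx + b·Δy = Δh: det = 245·190 − 10·25 = 46300.
∂h/∂x = [(-0.01)·190 − (-0.86)·25] / 46300 = +0.0004233
∂h/∂y = [245·(-0.86) − 10·(-0.01)] / 46300 = -0.004549
Flow = −∇h = (-0.0004233 east, +0.004549 north), which points north.

N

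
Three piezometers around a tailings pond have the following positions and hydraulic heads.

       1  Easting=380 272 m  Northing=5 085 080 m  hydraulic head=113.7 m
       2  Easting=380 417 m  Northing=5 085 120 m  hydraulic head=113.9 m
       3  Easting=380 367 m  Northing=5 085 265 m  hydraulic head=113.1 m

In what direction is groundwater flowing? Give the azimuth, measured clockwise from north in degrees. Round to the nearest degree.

330°

With h = a·x + b·y + c and 1 as origin, the differences give:
  145·a + 40·b = +0.2
  95·a + 185·b = -0.6
Eliminate b (×185 and ×40, subtract): 23025·a = 61.00 → a = ∂h/∂x = +0.002649
Back-substitute: b = ∂h/∂y = -0.004604.
Flow direction (−∇h) has components (-0.002649 E, +0.004604 N).
Azimuth = atan2(E, N) = atan2(-0.002649, +0.004604) = 330.1° ≈ 330°.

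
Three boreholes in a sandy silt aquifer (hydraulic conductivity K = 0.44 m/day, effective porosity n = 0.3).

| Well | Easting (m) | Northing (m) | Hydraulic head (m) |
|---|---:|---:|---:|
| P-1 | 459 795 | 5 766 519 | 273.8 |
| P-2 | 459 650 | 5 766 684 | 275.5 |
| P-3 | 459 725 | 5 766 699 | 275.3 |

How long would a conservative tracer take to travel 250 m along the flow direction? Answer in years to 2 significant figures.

Taking P-1 as reference: P-2−P-1 = (-145, 165, +1.7); P-3−P-1 = (-70, 180, +1.5).
Determinant of the coordinate differences = (-145)·180 − (-70)·165 = -14550.
∂h/∂x = [(+1.7)·180 − (+1.5)·165] / -14550 = -0.004021
∂h/∂y = [(-145)·(+1.5) − (-70)·(+1.7)] / -14550 = +0.006770
|∇h| = √(-0.004021² + 0.006770²) = 0.007874
Seepage velocity v = K·i/n = 0.44 × 0.007874 / 0.3 = 0.01155 m/day.
t = 250 / 0.01155 = 2.165e+04 days = 59.3 years.

59 years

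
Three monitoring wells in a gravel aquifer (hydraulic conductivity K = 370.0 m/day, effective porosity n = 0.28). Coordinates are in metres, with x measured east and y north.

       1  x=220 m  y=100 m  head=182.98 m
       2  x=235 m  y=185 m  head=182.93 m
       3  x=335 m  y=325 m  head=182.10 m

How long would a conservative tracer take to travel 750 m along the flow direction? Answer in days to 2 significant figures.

57 days

With h = a·x + b·y + c and 1 as origin, the differences give:
  15·a + 85·b = -0.05
  115·a + 225·b = -0.88
Eliminate b (×225 and ×85, subtract): -6400·a = 63.550 → a = ∂h/∂x = -0.009930
Back-substitute: b = ∂h/∂y = +0.001164.
|∇h| = √(-0.009930² + 0.001164²) = 0.009998
Seepage velocity v = K·i/n = 370.0 × 0.009998 / 0.28 = 13.21 m/day.
t = 750 / 13.21 = 56.78 days.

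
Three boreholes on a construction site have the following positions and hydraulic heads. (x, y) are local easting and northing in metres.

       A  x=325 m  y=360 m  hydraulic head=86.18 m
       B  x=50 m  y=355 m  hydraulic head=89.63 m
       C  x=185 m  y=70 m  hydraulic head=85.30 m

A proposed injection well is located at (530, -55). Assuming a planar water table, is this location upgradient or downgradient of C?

With h = a·x + b·y + c and A as origin, the differences give:
  (-275)·a + (-5)·b = +3.45
  (-140)·a + (-290)·b = -0.88
Eliminate b (×(-290) and ×(-5), subtract): 79050·a = -1004.900 → a = ∂h/∂x = -0.01271
Back-substitute: b = ∂h/∂y = +0.009171.
Head at (530, -55) = 86.18 + (-0.01271)·(205) + (+0.009171)·(-415) = 79.77 m.
That is lower than the 85.30 m at C, so the point is downgradient.

downgradient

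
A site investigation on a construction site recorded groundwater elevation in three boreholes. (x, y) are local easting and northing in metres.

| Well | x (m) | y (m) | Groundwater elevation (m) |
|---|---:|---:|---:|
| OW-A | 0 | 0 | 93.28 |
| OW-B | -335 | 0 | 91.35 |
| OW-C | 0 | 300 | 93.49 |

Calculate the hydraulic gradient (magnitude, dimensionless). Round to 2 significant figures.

∂h/∂x = (91.35 − 93.28) / (-335 − 0) = +0.005761
∂h/∂y = (93.49 − 93.28) / (300 − 0) = +0.0007000
|∇h| = √(0.005761² + 0.0007000²) = 0.005803

0.0058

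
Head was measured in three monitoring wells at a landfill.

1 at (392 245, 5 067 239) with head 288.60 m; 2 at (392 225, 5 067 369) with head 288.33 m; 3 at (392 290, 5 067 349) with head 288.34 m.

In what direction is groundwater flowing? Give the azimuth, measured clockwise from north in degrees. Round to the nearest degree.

Differences from 1: to 2 (Δx, Δy, Δh) = (-20, 130, -0.27); to 3 = (45, 110, -0.26).
Solve a·Δx + b·Δy = Δh: det = (-20)·110 − 45·130 = -8050.
∂h/∂x = [(-0.27)·110 − (-0.26)·130] / -8050 = -0.0005093
∂h/∂y = [(-20)·(-0.26) − 45·(-0.27)] / -8050 = -0.002155
Flow direction (−∇h) has components (+0.0005093 E, +0.002155 N).
Azimuth = atan2(E, N) = atan2(+0.0005093, +0.002155) = 13.3° ≈ 013°.

013°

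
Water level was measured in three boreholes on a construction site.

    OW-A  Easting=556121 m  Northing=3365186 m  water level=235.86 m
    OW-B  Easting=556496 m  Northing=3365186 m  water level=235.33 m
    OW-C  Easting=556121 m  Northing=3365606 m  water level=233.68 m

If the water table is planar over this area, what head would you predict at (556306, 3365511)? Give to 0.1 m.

233.9 m

∂h/∂x = (235.33 − 235.86) / (556496 − 556121) = -0.001413
∂h/∂y = (233.68 − 235.86) / (3365606 − 3365186) = -0.005190
h(556306, 3365511) = 235.86 + (-0.001413)·(185) + (-0.005190)·(325) = 235.86 -0.261 -1.687 = 233.912 m.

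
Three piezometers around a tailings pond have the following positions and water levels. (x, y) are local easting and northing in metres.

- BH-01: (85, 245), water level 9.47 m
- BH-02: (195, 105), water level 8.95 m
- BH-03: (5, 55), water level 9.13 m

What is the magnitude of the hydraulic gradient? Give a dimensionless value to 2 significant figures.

With h = a·x + b·y + c and BH-01 as origin, the differences give:
  110·a + (-140)·b = -0.52
  (-80)·a + (-190)·b = -0.34
Eliminate b (×(-190) and ×(-140), subtract): -32100·a = 51.200 → a = ∂h/∂x = -0.001595
Back-substitute: b = ∂h/∂y = +0.002461.
|∇h| = √(-0.001595² + 0.002461²) = 0.002933

0.0029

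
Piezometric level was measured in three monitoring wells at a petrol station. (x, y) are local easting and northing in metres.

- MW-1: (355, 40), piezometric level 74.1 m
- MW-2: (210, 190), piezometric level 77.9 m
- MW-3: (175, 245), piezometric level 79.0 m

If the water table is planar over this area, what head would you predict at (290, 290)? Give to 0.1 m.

Taking MW-1 as reference: MW-2−MW-1 = (-145, 150, +3.8); MW-3−MW-1 = (-180, 205, +4.9).
Solve a·Δx + b·Δy = Δh: det = (-145)·205 − (-180)·150 = -2725.
∂h/∂x = [(+3.8)·205 − (+4.9)·150] / -2725 = -0.01615
∂h/∂y = [(-145)·(+4.9) − (-180)·(+3.8)] / -2725 = +0.009725
h(290, 290) = 74.1 + (-0.01615)·(-65) + (+0.009725)·(250) = 74.1 +1.050 +2.431 = 77.581 m.

77.6 m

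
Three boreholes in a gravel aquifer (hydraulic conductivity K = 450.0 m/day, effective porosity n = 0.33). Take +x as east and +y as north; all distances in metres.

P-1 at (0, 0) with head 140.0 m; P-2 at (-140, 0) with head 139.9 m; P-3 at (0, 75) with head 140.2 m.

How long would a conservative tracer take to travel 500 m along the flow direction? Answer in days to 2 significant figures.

130 days

∂h/∂x = (139.9 − 140.0) / (-140 − 0) = +0.0007143
∂h/∂y = (140.2 − 140.0) / (75 − 0) = +0.002667
|∇h| = √(0.0007143² + 0.002667²) = 0.002761
Seepage velocity v = K·i/n = 450.0 × 0.002761 / 0.33 = 3.765 m/day.
t = 500 / 3.765 = 132.8 days.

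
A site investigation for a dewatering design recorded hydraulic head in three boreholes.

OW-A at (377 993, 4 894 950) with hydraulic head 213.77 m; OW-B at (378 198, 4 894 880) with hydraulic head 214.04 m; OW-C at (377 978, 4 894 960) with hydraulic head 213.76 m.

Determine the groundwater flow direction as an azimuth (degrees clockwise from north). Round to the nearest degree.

Differences from OW-A: to OW-B (Δx, Δy, Δh) = (205, -70, +0.27); to OW-C = (-15, 10, -0.01).
Determinant of the coordinate differences = 205·10 − (-15)·(-70) = 1000.
∂h/∂x = [(+0.27)·10 − (-0.01)·(-70)] / 1000 = +0.002000
∂h/∂y = [205·(-0.01) − (-15)·(+0.27)] / 1000 = +0.002000
Flow direction (−∇h) has components (-0.002000 E, -0.002000 N).
Azimuth = atan2(E, N) = atan2(-0.002000, -0.002000) = 225.0° ≈ 225°.

225°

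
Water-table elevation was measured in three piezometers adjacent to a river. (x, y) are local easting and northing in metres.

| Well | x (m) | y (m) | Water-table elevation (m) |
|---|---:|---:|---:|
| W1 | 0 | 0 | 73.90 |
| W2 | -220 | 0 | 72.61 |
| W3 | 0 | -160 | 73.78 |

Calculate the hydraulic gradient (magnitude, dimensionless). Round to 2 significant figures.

∂h/∂x = (72.61 − 73.90) / (-220 − 0) = +0.005864
∂h/∂y = (73.78 − 73.90) / (-160 − 0) = +0.0007500
|∇h| = √(0.005864² + 0.0007500²) = 0.005912

0.0059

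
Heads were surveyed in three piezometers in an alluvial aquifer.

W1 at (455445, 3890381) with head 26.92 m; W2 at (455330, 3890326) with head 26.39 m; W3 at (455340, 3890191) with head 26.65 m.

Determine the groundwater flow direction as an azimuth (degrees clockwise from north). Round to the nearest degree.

Taking W1 as reference: W2−W1 = (-115, -55, -0.53); W3−W1 = (-105, -190, -0.27).
Solve a·Δx + b·Δy = Δh: det = (-115)·(-190) − (-105)·(-55) = 16075.
∂h/∂x = [(-0.53)·(-190) − (-0.27)·(-55)] / 16075 = +0.005341
∂h/∂y = [(-115)·(-0.27) − (-105)·(-0.53)] / 16075 = -0.001530
Flow direction (−∇h) has components (-0.005341 E, +0.001530 N).
Azimuth = atan2(E, N) = atan2(-0.005341, +0.001530) = 286.0° ≈ 286°.

286°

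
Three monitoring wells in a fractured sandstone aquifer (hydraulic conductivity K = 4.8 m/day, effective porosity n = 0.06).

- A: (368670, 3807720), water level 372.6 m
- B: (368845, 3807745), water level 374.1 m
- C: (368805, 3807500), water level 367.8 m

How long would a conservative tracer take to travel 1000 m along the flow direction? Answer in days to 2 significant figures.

490 days

Taking A as reference: B−A = (175, 25, +1.5); C−A = (135, -220, -4.8).
Solve a·Δx + b·Δy = Δh: det = 175·(-220) − 135·25 = -41875.
∂h/∂x = [(+1.5)·(-220) − (-4.8)·25] / -41875 = +0.005015
∂h/∂y = [175·(-4.8) − 135·(+1.5)] / -41875 = +0.02490
|∇h| = √(0.005015² + 0.02490²) = 0.0254
Seepage velocity v = K·i/n = 4.8 × 0.0254 / 0.06 = 2.032 m/day.
t = 1000 / 2.032 = 492.1 days.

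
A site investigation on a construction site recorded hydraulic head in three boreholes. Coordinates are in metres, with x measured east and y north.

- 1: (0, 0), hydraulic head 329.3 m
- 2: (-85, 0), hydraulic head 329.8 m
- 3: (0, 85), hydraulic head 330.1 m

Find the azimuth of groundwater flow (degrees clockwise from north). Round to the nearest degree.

∂h/∂x = (329.8 − 329.3) / (-85 − 0) = -0.005882
∂h/∂y = (330.1 − 329.3) / (85 − 0) = +0.009412
Flow direction (−∇h) has components (+0.005882 E, -0.009412 N).
Azimuth = atan2(E, N) = atan2(+0.005882, -0.009412) = 148.0° ≈ 148°.

148°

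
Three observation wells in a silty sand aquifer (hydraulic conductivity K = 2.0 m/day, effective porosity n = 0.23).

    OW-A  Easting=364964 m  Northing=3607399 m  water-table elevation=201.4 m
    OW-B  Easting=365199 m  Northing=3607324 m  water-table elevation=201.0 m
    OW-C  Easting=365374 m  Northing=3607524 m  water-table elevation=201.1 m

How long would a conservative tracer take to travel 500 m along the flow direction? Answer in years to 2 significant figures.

80 years

Three-point gradient (reference OW-A): Δ to OW-B = (235, -75, -0.4), Δ to OW-C = (410, 125, -0.3).
∂h/∂x = -0.001206, ∂h/∂y = +0.001555 (det = 60125).
|∇h| = √(-0.001206² + 0.001555²) = 0.001968
Seepage velocity v = K·i/n = 2.0 × 0.001968 / 0.23 = 0.01711 m/day.
t = 500 / 0.01711 = 2.922e+04 days = 80 years.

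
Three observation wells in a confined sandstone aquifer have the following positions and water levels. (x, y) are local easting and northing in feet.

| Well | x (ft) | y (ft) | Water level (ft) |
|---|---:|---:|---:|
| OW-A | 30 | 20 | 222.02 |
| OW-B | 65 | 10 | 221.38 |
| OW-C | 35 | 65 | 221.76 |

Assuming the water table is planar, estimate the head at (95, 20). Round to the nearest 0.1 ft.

With h = a·x + b·y + c and OW-A as origin, the differences give:
  35·a + (-10)·b = -0.64
  5·a + 45·b = -0.26
Eliminate b (×45 and ×(-10), subtract): 1625·a = -31.400 → a = ∂h/∂x = -0.01932
Back-substitute: b = ∂h/∂y = -0.003631.
h(95, 20) = 222.02 + (-0.01932)·(65) + (-0.003631)·(0) = 222.02 -1.256 -0.000 = 220.764 ft.

220.8 ft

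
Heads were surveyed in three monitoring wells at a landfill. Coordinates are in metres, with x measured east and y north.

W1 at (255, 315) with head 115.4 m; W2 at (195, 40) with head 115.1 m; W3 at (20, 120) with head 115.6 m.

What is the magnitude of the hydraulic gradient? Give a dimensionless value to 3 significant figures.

0.00265

Taking W1 as reference: W2−W1 = (-60, -275, -0.3); W3−W1 = (-235, -195, +0.2).
Solve a·Δx + b·Δy = Δh: det = (-60)·(-195) − (-235)·(-275) = -52925.
∂h/∂x = [(-0.3)·(-195) − (+0.2)·(-275)] / -52925 = -0.002145
∂h/∂y = [(-60)·(+0.2) − (-235)·(-0.3)] / -52925 = +0.001559
|∇h| = √(-0.002145² + 0.001559²) = 0.002652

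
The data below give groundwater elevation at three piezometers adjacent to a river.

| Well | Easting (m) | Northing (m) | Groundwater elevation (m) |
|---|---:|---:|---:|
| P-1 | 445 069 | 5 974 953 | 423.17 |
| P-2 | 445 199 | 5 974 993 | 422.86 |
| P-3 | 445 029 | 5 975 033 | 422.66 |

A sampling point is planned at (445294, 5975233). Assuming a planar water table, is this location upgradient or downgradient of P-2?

With h = a·x + b·y + c and P-1 as origin, the differences give:
  130·a + 40·b = -0.31
  (-40)·a + 80·b = -0.51
Eliminate b (×80 and ×40, subtract): 12000·a = -4.400 → a = ∂h/∂x = -0.0003667
Back-substitute: b = ∂h/∂y = -0.006558.
Head at (445294, 5975233) = 423.17 + (-0.0003667)·(225) + (-0.006558)·(280) = 421.25 m.
That is lower than the 422.86 m at P-2, so the point is downgradient.

downgradient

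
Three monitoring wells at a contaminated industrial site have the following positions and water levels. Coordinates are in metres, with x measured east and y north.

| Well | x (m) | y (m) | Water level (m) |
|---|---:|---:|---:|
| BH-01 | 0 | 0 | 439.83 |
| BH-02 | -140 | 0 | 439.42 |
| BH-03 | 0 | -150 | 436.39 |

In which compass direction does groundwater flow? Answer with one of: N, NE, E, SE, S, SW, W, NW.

S

∂h/∂x = (439.42 − 439.83) / (-140 − 0) = +0.002929
∂h/∂y = (436.39 − 439.83) / (-150 − 0) = +0.02293
Flow = −∇h = (-0.002929 east, -0.02293 north), which points south.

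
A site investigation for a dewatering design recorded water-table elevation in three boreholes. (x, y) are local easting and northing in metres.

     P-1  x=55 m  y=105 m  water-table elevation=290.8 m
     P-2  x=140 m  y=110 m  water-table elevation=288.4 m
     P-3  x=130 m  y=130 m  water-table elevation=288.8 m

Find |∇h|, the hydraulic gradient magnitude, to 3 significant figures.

0.0291

Differences from P-1: to P-2 (Δx, Δy, Δh) = (85, 5, -2.4); to P-3 = (75, 25, -2.0).
Solve a·Δx + b·Δy = Δh: det = 85·25 − 75·5 = 1750.
∂h/∂x = [(-2.4)·25 − (-2.0)·5] / 1750 = -0.02857
∂h/∂y = [85·(-2.0) − 75·(-2.4)] / 1750 = +0.005714
|∇h| = √(-0.02857² + 0.005714²) = 0.02914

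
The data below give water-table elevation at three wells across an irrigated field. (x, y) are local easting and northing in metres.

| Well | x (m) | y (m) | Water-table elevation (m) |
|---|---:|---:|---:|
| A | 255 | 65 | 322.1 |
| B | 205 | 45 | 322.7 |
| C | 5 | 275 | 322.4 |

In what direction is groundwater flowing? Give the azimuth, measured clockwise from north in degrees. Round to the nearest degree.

044°

Differences from A: to B (Δx, Δy, Δh) = (-50, -20, +0.6); to C = (-250, 210, +0.3).
Solve a·Δx + b·Δy = Δh: det = (-50)·210 − (-250)·(-20) = -15500.
∂h/∂x = [(+0.6)·210 − (+0.3)·(-20)] / -15500 = -0.008516
∂h/∂y = [(-50)·(+0.3) − (-250)·(+0.6)] / -15500 = -0.008710
Flow direction (−∇h) has components (+0.008516 E, +0.008710 N).
Azimuth = atan2(E, N) = atan2(+0.008516, +0.008710) = 44.4° ≈ 044°.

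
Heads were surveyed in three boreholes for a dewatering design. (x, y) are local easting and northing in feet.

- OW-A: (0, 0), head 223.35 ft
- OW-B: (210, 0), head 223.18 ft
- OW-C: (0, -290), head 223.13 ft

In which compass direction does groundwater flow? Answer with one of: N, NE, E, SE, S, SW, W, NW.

SE

∂h/∂x = (223.18 − 223.35) / (210 − 0) = -0.0008095
∂h/∂y = (223.13 − 223.35) / (-290 − 0) = +0.0007586
Flow = −∇h = (+0.0008095 east, -0.0007586 north), which points southeast.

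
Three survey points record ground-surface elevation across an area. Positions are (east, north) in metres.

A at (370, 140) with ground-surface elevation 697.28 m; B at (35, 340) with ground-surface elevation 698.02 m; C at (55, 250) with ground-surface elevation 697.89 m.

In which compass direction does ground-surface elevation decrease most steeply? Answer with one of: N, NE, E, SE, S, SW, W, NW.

Three-point gradient (reference A): Δ to B = (-335, 200, +0.74), Δ to C = (-315, 110, +0.61).
∂z/∂x = -0.001553, ∂z/∂y = +0.001099 (det = 26150).
Steepest decrease is along −∇f = (+0.001553 E, -0.001099 N) → southeast.

SE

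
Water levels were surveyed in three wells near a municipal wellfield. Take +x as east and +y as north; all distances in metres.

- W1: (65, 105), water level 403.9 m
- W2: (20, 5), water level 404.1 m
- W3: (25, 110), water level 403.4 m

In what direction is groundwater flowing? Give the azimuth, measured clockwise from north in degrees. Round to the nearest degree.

302°

Three-point gradient (reference W1): Δ to W2 = (-45, -100, +0.2), Δ to W3 = (-40, 5, -0.5).
∂h/∂x = +0.01160, ∂h/∂y = -0.007219 (det = -4225).
Flow direction (−∇h) has components (-0.01160 E, +0.007219 N).
Azimuth = atan2(E, N) = atan2(-0.01160, +0.007219) = 301.9° ≈ 302°.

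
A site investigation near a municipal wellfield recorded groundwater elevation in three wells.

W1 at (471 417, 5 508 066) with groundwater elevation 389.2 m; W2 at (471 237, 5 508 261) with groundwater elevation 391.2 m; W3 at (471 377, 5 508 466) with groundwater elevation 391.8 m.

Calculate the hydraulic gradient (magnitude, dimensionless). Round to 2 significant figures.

With h = a·x + b·y + c and W1 as origin, the differences give:
  (-180)·a + 195·b = +2.0
  (-40)·a + 400·b = +2.6
Eliminate b (×400 and ×195, subtract): -64200·a = 293.00 → a = ∂h/∂x = -0.004564
Back-substitute: b = ∂h/∂y = +0.006044.
|∇h| = √(-0.004564² + 0.006044²) = 0.007574

0.0076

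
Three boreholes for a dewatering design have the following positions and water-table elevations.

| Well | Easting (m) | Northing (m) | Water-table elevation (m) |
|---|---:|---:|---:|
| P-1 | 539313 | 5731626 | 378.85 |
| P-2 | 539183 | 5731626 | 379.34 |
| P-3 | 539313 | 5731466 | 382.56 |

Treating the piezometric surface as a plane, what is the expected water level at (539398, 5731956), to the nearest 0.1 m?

370.9 m

∂h/∂x = (379.34 − 378.85) / (539183 − 539313) = -0.003769
∂h/∂y = (382.56 − 378.85) / (5731466 − 5731626) = -0.02319
h(539398, 5731956) = 378.85 + (-0.003769)·(85) + (-0.02319)·(330) = 378.85 -0.320 -7.652 = 370.878 m.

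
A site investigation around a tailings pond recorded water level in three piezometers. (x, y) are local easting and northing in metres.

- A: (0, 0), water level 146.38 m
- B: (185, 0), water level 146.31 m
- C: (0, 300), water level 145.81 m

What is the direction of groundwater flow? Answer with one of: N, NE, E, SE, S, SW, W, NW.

N

∂h/∂x = (146.31 − 146.38) / (185 − 0) = -0.0003784
∂h/∂y = (145.81 − 146.38) / (300 − 0) = -0.001900
Flow = −∇h = (+0.0003784 east, +0.001900 north), which points north.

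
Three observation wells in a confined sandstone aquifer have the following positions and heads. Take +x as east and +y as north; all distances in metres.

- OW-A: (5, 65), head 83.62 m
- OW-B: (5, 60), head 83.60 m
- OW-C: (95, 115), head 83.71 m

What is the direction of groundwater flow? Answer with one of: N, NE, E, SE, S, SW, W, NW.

Three-point gradient (reference OW-A): Δ to OW-B = (0, -5, -0.02), Δ to OW-C = (90, 50, +0.09).
∂h/∂x = -0.001222, ∂h/∂y = +0.004000 (det = 450).
Flow = −∇h = (+0.001222 east, -0.004000 north), which points south.

S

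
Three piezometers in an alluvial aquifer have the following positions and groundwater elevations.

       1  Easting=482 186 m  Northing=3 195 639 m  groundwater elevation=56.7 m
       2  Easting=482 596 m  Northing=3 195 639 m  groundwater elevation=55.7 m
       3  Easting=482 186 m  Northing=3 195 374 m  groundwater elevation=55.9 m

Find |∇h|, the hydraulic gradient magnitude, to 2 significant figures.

0.0039

∂h/∂x = (55.7 − 56.7) / (482596 − 482186) = -0.002439
∂h/∂y = (55.9 − 56.7) / (3195374 − 3195639) = +0.003019
|∇h| = √(-0.002439² + 0.003019²) = 0.003881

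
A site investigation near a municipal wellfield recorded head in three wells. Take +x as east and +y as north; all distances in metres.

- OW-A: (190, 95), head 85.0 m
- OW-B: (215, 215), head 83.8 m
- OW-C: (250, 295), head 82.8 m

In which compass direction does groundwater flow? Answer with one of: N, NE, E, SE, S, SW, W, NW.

NE

With h = a·x + b·y + c and OW-A as origin, the differences give:
  25·a + 120·b = -1.2
  60·a + 200·b = -2.2
Eliminate b (×200 and ×120, subtract): -2200·a = 24.00 → a = ∂h/∂x = -0.01091
Back-substitute: b = ∂h/∂y = -0.007727.
Flow = −∇h = (+0.01091 east, +0.007727 north), which points northeast.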